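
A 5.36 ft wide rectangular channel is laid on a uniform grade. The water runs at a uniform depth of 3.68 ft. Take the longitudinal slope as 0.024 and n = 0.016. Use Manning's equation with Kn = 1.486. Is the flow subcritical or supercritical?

Flow area A = b·y = 5.36 × 3.68 = 19.72 ft². Wetted perimeter P = b + 2y = 5.36 + 2×3.68 = 12.72 ft.
Hydraulic radius R = A/P = 19.72/12.72 = 1.551 ft.
V = (1.486/n) R^(2/3) √S = (1.486/0.016) × 1.551^(2/3) × √0.024 = 19.28 ft/s. Hydraulic depth D_h = A/T = 19.72/5.36 = 3.68 ft.
Froude number Fr = V/√(g·D_h) = 19.28/√(32.2×3.68) = 1.77, which is greater than 1, so the flow is supercritical.

supercritical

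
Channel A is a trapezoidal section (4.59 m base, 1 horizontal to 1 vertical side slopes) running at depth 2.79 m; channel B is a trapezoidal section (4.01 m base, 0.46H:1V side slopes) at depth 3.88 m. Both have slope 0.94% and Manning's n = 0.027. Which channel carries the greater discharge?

Channel A: With bottom width b = 4.59 m and side slope z = 1: A = (b + zy)y = (4.59 + 1×2.79)×2.79 = 20.59 m²; P = b + 2y√(1+z²) = 4.59 + 2×2.79×1.414 = 12.48 m. Hydraulic radius R = A/P = 20.59/12.48 = 1.65 m. Q_A = (1/0.027)·20.59·1.65^(2/3)·√0.0094 = 103.2 m³/s.
Channel B: With bottom width b = 4.01 m and side slope z = 0.46: A = (b + zy)y = (4.01 + 0.46×3.88)×3.88 = 22.48 m²; P = b + 2y√(1+z²) = 4.01 + 2×3.88×1.101 = 12.55 m. Hydraulic radius R = A/P = 22.48/12.55 = 1.791 m. Q_B = (1/0.027)·22.48·1.791^(2/3)·√0.0094 = 119.1 m³/s.
Q_A = 103.2 m³/s vs Q_B = 119.1 m³/s, so channel B carries more.

channel B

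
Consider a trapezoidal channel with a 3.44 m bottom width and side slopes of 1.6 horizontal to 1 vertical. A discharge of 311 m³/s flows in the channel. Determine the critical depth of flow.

y_c = 5.03 m

At critical depth, Q² T / (g A³) = 1, i.e. A³/T = Q²/g = 311²/9.81 = 9859.
Try y = 4.52 m: A³/T = 6269 — too small.
Try y = 6.38 m: A³/T = 27670 — too large.
Try y = 5.03 m: A³/T = 9876 — matches.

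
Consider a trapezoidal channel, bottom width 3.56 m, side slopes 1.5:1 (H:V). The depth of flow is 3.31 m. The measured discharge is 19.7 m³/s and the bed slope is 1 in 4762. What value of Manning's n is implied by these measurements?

With bottom width b = 3.56 m and side slope z = 1.5: A = (b + zy)y = (3.56 + 1.5×3.31)×3.31 = 28.22 m²; P = b + 2y√(1+z²) = 3.56 + 2×3.31×1.803 = 15.49 m.
Hydraulic radius R = A/P = 28.22/15.49 = 1.821 m.
Rearranging Manning's equation: n = (1/Q) A R^(2/3) S^(1/2) = (1/19.7) × 28.22 × 1.821^(2/3) × √0.00021 = 0.031.

n = 0.031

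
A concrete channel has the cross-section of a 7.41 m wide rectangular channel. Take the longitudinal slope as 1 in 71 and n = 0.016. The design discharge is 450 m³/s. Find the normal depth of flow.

Manning's equation rearranged: A R^(2/3) = nQ / (1·√S) = 0.016 × 450 / (√0.01408) = 60.67.
Try y = 4.15 m: A R^(2/3) = 48.12 — short.
Try y = 6.14 m: A R^(2/3) = 79.52 — over.
Try y = 4.96 m: A R^(2/3) = 60.67 — close enough.

y_n = 4.96 m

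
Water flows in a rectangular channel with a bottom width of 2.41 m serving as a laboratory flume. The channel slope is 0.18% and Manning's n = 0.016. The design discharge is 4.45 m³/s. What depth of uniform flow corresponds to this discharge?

Manning's equation rearranged: A R^(2/3) = nQ / (1·√S) = 0.016 × 4.45 / (√0.0018) = 1.678.
At y = 0.823 m: A R^(2/3) = 1.231 — short.
At y = 1.13 m: A R^(2/3) = 1.901 — over.
At y = 1.03 m: A R^(2/3) = 1.677 — matches.

y_n = 1.03 m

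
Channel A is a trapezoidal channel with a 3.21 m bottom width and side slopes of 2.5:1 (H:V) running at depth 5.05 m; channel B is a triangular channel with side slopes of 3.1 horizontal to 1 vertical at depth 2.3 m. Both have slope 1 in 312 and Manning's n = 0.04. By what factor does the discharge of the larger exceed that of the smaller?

8.75

Channel A: With bottom width b = 3.21 m and side slope z = 2.5: A = (b + zy)y = (3.21 + 2.5×5.05)×5.05 = 79.97 m²; P = b + 2y√(1+z²) = 3.21 + 2×5.05×2.693 = 30.41 m. Hydraulic radius R = A/P = 79.97/30.41 = 2.63 m. Q_A = (1/0.04)·79.97·2.63^(2/3)·√0.003205 = 215.6 m³/s.
Channel B: For a triangular section with side slope z = 3.1: A = zy² = 3.1×2.3² = 16.4 m²; P = 2y√(1+z²) = 2×2.3×3.257 = 14.98 m. Hydraulic radius R = A/P = 16.4/14.98 = 1.094 m. Q_B = (1/0.04)·16.4·1.094^(2/3)·√0.003205 = 24.65 m³/s.
The larger discharge is 215.6 m³/s and the smaller is 24.65 m³/s; the ratio is 8.75.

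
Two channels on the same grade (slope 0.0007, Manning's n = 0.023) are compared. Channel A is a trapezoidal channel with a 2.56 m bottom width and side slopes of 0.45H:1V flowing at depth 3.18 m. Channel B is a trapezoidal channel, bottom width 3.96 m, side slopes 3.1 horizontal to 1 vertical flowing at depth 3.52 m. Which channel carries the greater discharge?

channel B

Channel A: With bottom width b = 2.56 m and side slope z = 0.45: A = (b + zy)y = (2.56 + 0.45×3.18)×3.18 = 12.69 m²; P = b + 2y√(1+z²) = 2.56 + 2×3.18×1.097 = 9.534 m. Hydraulic radius R = A/P = 12.69/9.534 = 1.331 m. Q_A = (1/0.023)·12.69·1.331^(2/3)·√0.0007 = 17.67 m³/s.
Channel B: With bottom width b = 3.96 m and side slope z = 3.1: A = (b + zy)y = (3.96 + 3.1×3.52)×3.52 = 52.35 m²; P = b + 2y√(1+z²) = 3.96 + 2×3.52×3.257 = 26.89 m. Hydraulic radius R = A/P = 52.35/26.89 = 1.947 m. Q_B = (1/0.023)·52.35·1.947^(2/3)·√0.0007 = 93.89 m³/s.
Q_A = 17.67 m³/s vs Q_B = 93.89 m³/s, so channel B carries more.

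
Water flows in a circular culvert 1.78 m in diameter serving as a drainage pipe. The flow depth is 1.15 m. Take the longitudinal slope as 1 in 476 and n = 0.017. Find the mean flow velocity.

V = 1.72 m/s

For a circular section of diameter D = 1.78 m at depth y = 1.15 m, the central angle is θ = 2 arccos(1 − 2y/D) = 3.735 rad. Then A = (D²/8)(θ − sin θ) = 1.7 m² and P = Dθ/2 = 3.324 m.
Hydraulic radius R = A/P = 1.7/3.324 = 0.5116 m.
From Manning's equation, V = (1/n) R^(2/3) S^(1/2) = (1/0.017) × 0.5116^(2/3) × 0.002101^(1/2) = 1.72 m/s.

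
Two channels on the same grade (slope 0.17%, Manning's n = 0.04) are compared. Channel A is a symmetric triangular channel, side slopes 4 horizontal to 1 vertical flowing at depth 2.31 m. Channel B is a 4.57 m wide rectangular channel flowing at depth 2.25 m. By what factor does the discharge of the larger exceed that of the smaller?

Channel A: For a triangular section with side slope z = 4: A = zy² = 4×2.31² = 21.34 m²; P = 2y√(1+z²) = 2×2.31×4.123 = 19.05 m. Hydraulic radius R = A/P = 21.34/19.05 = 1.121 m. Q_A = (1/0.04)·21.34·1.121^(2/3)·√0.0017 = 23.74 m³/s.
Channel B: Flow area A = b·y = 4.57 × 2.25 = 10.28 m². Wetted perimeter P = b + 2y = 4.57 + 2×2.25 = 9.07 m. Hydraulic radius R = A/P = 10.28/9.07 = 1.134 m. Q_B = (1/0.04)·10.28·1.134^(2/3)·√0.0017 = 11.52 m³/s.
The larger discharge is 23.74 m³/s and the smaller is 11.52 m³/s; the ratio is 2.06.

2.06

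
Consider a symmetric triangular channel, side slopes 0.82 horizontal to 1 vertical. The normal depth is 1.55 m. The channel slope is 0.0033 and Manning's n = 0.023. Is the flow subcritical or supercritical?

subcritical

For a triangular section with side slope z = 0.82: A = zy² = 0.82×1.55² = 1.97 m²; P = 2y√(1+z²) = 2×1.55×1.293 = 4.009 m.
Hydraulic radius R = A/P = 1.97/4.009 = 0.4914 m.
V = (1/n) R^(2/3) √S = (1/0.023) × 0.4914^(2/3) × √0.0033 = 1.555 m/s. Hydraulic depth D_h = A/T = 1.97/2.542 = 0.775 m.
Froude number Fr = V/√(g·D_h) = 1.555/√(9.81×0.775) = 0.564, which is less than 1, so the flow is subcritical.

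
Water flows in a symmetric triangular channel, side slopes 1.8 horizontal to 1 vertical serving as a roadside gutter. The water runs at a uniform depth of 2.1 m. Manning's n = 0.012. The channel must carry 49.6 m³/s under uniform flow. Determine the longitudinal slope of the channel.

S = 0.0063

For a triangular section with side slope z = 1.8: A = zy² = 1.8×2.1² = 7.938 m²; P = 2y√(1+z²) = 2×2.1×2.059 = 8.648 m.
Hydraulic radius R = A/P = 7.938/8.648 = 0.9179 m.
From Manning's equation, S = [nQ / (1 A R^(2/3))]² = [0.012 × 49.6 / (1 × 7.938 × 0.9179^(2/3))]² = 0.0063.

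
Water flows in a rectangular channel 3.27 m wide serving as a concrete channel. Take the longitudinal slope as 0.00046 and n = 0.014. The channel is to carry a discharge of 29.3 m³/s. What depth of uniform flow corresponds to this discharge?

Manning's equation rearranged: A R^(2/3) = nQ / (1·√S) = 0.014 × 29.3 / (√0.00046) = 19.13.
Try y = 3.93 m: A R^(2/3) = 14.14 — too small.
Try y = 5.67 m: A R^(2/3) = 21.73 — too large.
Try y = 5.08 m: A R^(2/3) = 19.14 — close enough.

y_n = 5.08 m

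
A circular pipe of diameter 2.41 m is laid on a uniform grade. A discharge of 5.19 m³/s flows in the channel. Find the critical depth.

y_c = 1.03 m

At critical depth, Q² T / (g A³) = 1, i.e. A³/T = Q²/g = 5.19²/9.81 = 2.746.
Trying y = 0.844 m: A³/T = 1.256 — too small.
Trying y = 1.16 m: A³/T = 4.257 — too large.
Trying y = 1.03 m: A³/T = 2.701 — matches.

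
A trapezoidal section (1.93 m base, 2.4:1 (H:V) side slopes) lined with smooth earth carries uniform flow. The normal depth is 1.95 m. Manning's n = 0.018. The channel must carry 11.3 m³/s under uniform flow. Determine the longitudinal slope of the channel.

S = 0.000228

With bottom width b = 1.93 m and side slope z = 2.4: A = (b + zy)y = (1.93 + 2.4×1.95)×1.95 = 12.89 m²; P = b + 2y√(1+z²) = 1.93 + 2×1.95×2.6 = 12.07 m.
Hydraulic radius R = A/P = 12.89/12.07 = 1.068 m.
From Manning's equation, S = [nQ / (1 A R^(2/3))]² = [0.018 × 11.3 / (1 × 12.89 × 1.068^(2/3))]² = 0.000228.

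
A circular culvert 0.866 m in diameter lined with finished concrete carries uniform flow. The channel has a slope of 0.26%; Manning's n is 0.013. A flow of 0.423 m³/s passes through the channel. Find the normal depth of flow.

Manning's equation rearranged: A R^(2/3) = nQ / (1·√S) = 0.013 × 0.423 / (√0.0026) = 0.1078.
At y = 0.489 m: A R^(2/3) = 0.1298 — too large.
At y = 0.309 m: A R^(2/3) = 0.0579 — too small.
At y = 0.437 m: A R^(2/3) = 0.1079 — ≈ 0.1078.

y_n = 0.437 m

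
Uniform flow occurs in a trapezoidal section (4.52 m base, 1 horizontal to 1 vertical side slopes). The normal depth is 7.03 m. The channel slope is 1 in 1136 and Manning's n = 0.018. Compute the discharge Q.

With bottom width b = 4.52 m and side slope z = 1: A = (b + zy)y = (4.52 + 1×7.03)×7.03 = 81.2 m²; P = b + 2y√(1+z²) = 4.52 + 2×7.03×1.414 = 24.4 m.
Hydraulic radius R = A/P = 81.2/24.4 = 3.327 m.
Manning's equation: Q = (1/n) A R^(2/3) S^(1/2) = (1/0.018) × 81.2 × 3.327^(2/3) × 0.0008803^(1/2) = 298 m³/s.

Q = 298 m³/s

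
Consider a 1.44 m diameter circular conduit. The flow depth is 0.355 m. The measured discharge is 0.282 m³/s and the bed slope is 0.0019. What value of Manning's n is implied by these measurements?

For a circular section of diameter D = 1.44 m at depth y = 0.355 m, the central angle is θ = 2 arccos(1 − 2y/D) = 2.078 rad. Then A = (D²/8)(θ − sin θ) = 0.3122 m² and P = Dθ/2 = 1.496 m.
Hydraulic radius R = A/P = 0.3122/1.496 = 0.2086 m.
Rearranging Manning's equation: n = (1/Q) A R^(2/3) S^(1/2) = (1/0.282) × 0.3122 × 0.2086^(2/3) × √0.0019 = 0.017.

n = 0.017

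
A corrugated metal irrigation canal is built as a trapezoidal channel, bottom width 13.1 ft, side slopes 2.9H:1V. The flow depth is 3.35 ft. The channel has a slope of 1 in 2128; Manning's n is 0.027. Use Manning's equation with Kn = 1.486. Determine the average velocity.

V = 2.06 ft/s

With bottom width b = 13.1 ft and side slope z = 2.9: A = (b + zy)y = (13.1 + 2.9×3.35)×3.35 = 76.43 ft²; P = b + 2y√(1+z²) = 13.1 + 2×3.35×3.068 = 33.65 ft.
Hydraulic radius R = A/P = 76.43/33.65 = 2.271 ft.
From Manning's equation, V = (1.486/n) R^(2/3) S^(1/2) = (1.486/0.027) × 2.271^(2/3) × 0.0004699^(1/2) = 2.06 ft/s.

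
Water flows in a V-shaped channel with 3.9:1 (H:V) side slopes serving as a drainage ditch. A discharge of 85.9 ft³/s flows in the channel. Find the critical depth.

At critical depth, Q² T / (g A³) = 1, i.e. A³/T = Q²/g = 85.9²/32.2 = 229.2.
At y = 2.33 ft: A³/T = 522.3 — over.
At y = 1.52 ft: A³/T = 61.7 — short.
At y = 1.98 ft: A³/T = 231.4 — ≈ 229.2.

y_c = 1.98 ft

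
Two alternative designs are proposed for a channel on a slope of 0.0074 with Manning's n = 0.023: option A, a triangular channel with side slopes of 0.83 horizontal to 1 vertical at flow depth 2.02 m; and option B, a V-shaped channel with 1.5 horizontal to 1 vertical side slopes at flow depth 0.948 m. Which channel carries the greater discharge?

channel A

Channel A: For a triangular section with side slope z = 0.83: A = zy² = 0.83×2.02² = 3.387 m²; P = 2y√(1+z²) = 2×2.02×1.3 = 5.25 m. Hydraulic radius R = A/P = 3.387/5.25 = 0.6451 m. Q_A = (1/0.023)·3.387·0.6451^(2/3)·√0.0074 = 9.457 m³/s.
Channel B: For a triangular section with side slope z = 1.5: A = zy² = 1.5×0.948² = 1.348 m²; P = 2y√(1+z²) = 2×0.948×1.803 = 3.418 m. Hydraulic radius R = A/P = 1.348/3.418 = 0.3944 m. Q_B = (1/0.023)·1.348·0.3944^(2/3)·√0.0074 = 2.712 m³/s.
Q_A = 9.457 m³/s vs Q_B = 2.712 m³/s, so channel A carries more.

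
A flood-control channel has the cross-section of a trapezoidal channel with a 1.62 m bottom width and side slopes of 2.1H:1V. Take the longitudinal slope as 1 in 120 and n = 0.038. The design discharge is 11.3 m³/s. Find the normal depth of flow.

y_n = 1.31 m

Manning's equation rearranged: A R^(2/3) = nQ / (1·√S) = 0.038 × 11.3 / (√0.008333) = 4.704.
Try y = 1.48 m: A R^(2/3) = 6.144 — too large.
Try y = 1 m: A R^(2/3) = 2.626 — too small.
Try y = 1.31 m: A R^(2/3) = 4.694 — matches.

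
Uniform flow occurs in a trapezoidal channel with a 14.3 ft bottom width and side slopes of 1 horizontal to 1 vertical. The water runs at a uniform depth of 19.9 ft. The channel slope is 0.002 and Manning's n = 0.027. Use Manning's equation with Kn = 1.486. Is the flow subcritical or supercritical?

With bottom width b = 14.3 ft and side slope z = 1: A = (b + zy)y = (14.3 + 1×19.9)×19.9 = 680.6 ft²; P = b + 2y√(1+z²) = 14.3 + 2×19.9×1.414 = 70.59 ft.
Hydraulic radius R = A/P = 680.6/70.59 = 9.642 ft.
V = (1.486/n) R^(2/3) √S = (1.486/0.027) × 9.642^(2/3) × √0.002 = 11.15 ft/s. Hydraulic depth D_h = A/T = 680.6/54.1 = 12.58 ft.
Froude number Fr = V/√(g·D_h) = 11.15/√(32.2×12.58) = 0.554, which is less than 1, so the flow is subcritical.

subcritical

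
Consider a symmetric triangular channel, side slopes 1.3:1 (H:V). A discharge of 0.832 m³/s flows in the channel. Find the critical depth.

At critical depth, Q² T / (g A³) = 1, i.e. A³/T = Q²/g = 0.832²/9.81 = 0.07056.
Trying y = 0.751 m: A³/T = 0.2019 — high.
Trying y = 0.45 m: A³/T = 0.01559 — low.
Trying y = 0.609 m: A³/T = 0.07079 — ≈ 0.07056.

y_c = 0.609 m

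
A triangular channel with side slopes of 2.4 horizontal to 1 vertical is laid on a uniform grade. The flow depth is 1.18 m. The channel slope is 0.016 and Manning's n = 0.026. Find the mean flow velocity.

V = 3.24 m/s

For a triangular section with side slope z = 2.4: A = zy² = 2.4×1.18² = 3.342 m²; P = 2y√(1+z²) = 2×1.18×2.6 = 6.136 m.
Hydraulic radius R = A/P = 3.342/6.136 = 0.5446 m.
From Manning's equation, V = (1/n) R^(2/3) S^(1/2) = (1/0.026) × 0.5446^(2/3) × 0.016^(1/2) = 3.24 m/s.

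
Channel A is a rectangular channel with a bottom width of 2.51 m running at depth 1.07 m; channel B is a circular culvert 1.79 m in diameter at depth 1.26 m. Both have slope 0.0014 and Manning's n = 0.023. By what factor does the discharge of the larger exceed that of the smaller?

Channel A: Flow area A = b·y = 2.51 × 1.07 = 2.686 m². Wetted perimeter P = b + 2y = 2.51 + 2×1.07 = 4.65 m. Hydraulic radius R = A/P = 2.686/4.65 = 0.5776 m. Q_A = (1/0.023)·2.686·0.5776^(2/3)·√0.0014 = 3.03 m³/s.
Channel B: For a circular section of diameter D = 1.79 m at depth y = 1.26 m, the central angle is θ = 2 arccos(1 − 2y/D) = 3.982 rad. Then A = (D²/8)(θ − sin θ) = 1.893 m² and P = Dθ/2 = 3.564 m. Hydraulic radius R = A/P = 1.893/3.564 = 0.5312 m. Q_B = (1/0.023)·1.893·0.5312^(2/3)·√0.0014 = 2.02 m³/s.
The larger discharge is 3.03 m³/s and the smaller is 2.02 m³/s; the ratio is 1.5.

1.5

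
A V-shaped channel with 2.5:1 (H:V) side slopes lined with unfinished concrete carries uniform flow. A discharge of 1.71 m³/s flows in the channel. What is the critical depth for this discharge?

y_c = 0.625 m

At critical depth, Q² T / (g A³) = 1, i.e. A³/T = Q²/g = 1.71²/9.81 = 0.2981.
Trying y = 0.785 m: A³/T = 0.9315 — over.
Trying y = 0.431 m: A³/T = 0.04648 — short.
Trying y = 0.625 m: A³/T = 0.298 — matches.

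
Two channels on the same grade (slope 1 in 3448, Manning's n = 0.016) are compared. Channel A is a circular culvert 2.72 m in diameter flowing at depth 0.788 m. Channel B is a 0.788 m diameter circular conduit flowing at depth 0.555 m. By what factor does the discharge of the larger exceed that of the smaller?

Channel A: For a circular section of diameter D = 2.72 m at depth y = 0.788 m, the central angle is θ = 2 arccos(1 − 2y/D) = 2.273 rad. Then A = (D²/8)(θ − sin θ) = 1.397 m² and P = Dθ/2 = 3.092 m. Hydraulic radius R = A/P = 1.397/3.092 = 0.4517 m. Q_A = (1/0.016)·1.397·0.4517^(2/3)·√0.00029 = 0.8752 m³/s.
Channel B: For a circular section of diameter D = 0.788 m at depth y = 0.555 m, the central angle is θ = 2 arccos(1 − 2y/D) = 3.983 rad. Then A = (D²/8)(θ − sin θ) = 0.3671 m² and P = Dθ/2 = 1.569 m. Hydraulic radius R = A/P = 0.3671/1.569 = 0.2339 m. Q_B = (1/0.016)·0.3671·0.2339^(2/3)·√0.00029 = 0.1483 m³/s.
The larger discharge is 0.8752 m³/s and the smaller is 0.1483 m³/s; the ratio is 5.9.

5.9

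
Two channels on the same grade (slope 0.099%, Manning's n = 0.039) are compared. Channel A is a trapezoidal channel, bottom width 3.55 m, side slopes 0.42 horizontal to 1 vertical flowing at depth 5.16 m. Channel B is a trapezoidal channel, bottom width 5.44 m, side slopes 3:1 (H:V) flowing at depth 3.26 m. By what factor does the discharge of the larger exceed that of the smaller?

1.63

Channel A: With bottom width b = 3.55 m and side slope z = 0.42: A = (b + zy)y = (3.55 + 0.42×5.16)×5.16 = 29.5 m²; P = b + 2y√(1+z²) = 3.55 + 2×5.16×1.085 = 14.74 m. Hydraulic radius R = A/P = 29.5/14.74 = 2.001 m. Q_A = (1/0.039)·29.5·2.001^(2/3)·√0.00099 = 37.79 m³/s.
Channel B: With bottom width b = 5.44 m and side slope z = 3: A = (b + zy)y = (5.44 + 3×3.26)×3.26 = 49.62 m²; P = b + 2y√(1+z²) = 5.44 + 2×3.26×3.162 = 26.06 m. Hydraulic radius R = A/P = 49.62/26.06 = 1.904 m. Q_B = (1/0.039)·49.62·1.904^(2/3)·√0.00099 = 61.5 m³/s.
The larger discharge is 61.5 m³/s and the smaller is 37.79 m³/s; the ratio is 1.63.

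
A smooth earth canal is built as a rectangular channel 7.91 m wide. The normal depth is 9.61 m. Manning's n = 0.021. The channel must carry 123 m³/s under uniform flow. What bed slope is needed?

S = 0.000292

Flow area A = b·y = 7.91 × 9.61 = 76.02 m². Wetted perimeter P = b + 2y = 7.91 + 2×9.61 = 27.13 m.
Hydraulic radius R = A/P = 76.02/27.13 = 2.802 m.
From Manning's equation, S = [nQ / (1 A R^(2/3))]² = [0.021 × 123 / (1 × 76.02 × 2.802^(2/3))]² = 0.000292.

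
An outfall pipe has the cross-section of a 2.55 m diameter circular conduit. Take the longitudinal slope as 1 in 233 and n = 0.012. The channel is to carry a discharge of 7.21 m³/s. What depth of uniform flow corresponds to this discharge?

y_n = 1.04 m

Manning's equation rearranged: A R^(2/3) = nQ / (1·√S) = 0.012 × 7.21 / (√0.004292) = 1.321.
At y = 0.812 m: A R^(2/3) = 0.831 — short.
At y = 1.33 m: A R^(2/3) = 2.031 — over.
At y = 1.04 m: A R^(2/3) = 1.321 — close enough.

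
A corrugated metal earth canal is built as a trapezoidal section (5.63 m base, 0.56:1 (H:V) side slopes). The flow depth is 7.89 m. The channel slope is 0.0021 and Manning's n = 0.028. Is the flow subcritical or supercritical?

subcritical

With bottom width b = 5.63 m and side slope z = 0.56: A = (b + zy)y = (5.63 + 0.56×7.89)×7.89 = 79.28 m²; P = b + 2y√(1+z²) = 5.63 + 2×7.89×1.146 = 23.72 m.
Hydraulic radius R = A/P = 79.28/23.72 = 3.343 m.
V = (1/n) R^(2/3) √S = (1/0.028) × 3.343^(2/3) × √0.0021 = 3.659 m/s. Hydraulic depth D_h = A/T = 79.28/14.47 = 5.48 m.
Froude number Fr = V/√(g·D_h) = 3.659/√(9.81×5.48) = 0.499, which is less than 1, so the flow is subcritical.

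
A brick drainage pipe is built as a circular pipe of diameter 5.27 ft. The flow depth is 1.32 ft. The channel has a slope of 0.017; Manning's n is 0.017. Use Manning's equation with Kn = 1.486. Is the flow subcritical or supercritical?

supercritical

For a circular section of diameter D = 5.27 ft at depth y = 1.32 ft, the central angle is θ = 2 arccos(1 − 2y/D) = 2.097 rad. Then A = (D²/8)(θ − sin θ) = 4.276 ft² and P = Dθ/2 = 5.525 ft.
Hydraulic radius R = A/P = 4.276/5.525 = 0.774 ft.
V = (1.486/n) R^(2/3) √S = (1.486/0.017) × 0.774^(2/3) × √0.017 = 9.608 ft/s. Hydraulic depth D_h = A/T = 4.276/4.567 = 0.9363 ft.
Froude number Fr = V/√(g·D_h) = 9.608/√(32.2×0.9363) = 1.75, which is greater than 1, so the flow is supercritical.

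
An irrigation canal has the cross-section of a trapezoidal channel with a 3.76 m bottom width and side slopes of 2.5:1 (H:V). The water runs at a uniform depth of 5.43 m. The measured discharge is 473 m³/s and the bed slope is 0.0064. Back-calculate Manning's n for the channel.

With bottom width b = 3.76 m and side slope z = 2.5: A = (b + zy)y = (3.76 + 2.5×5.43)×5.43 = 94.13 m²; P = b + 2y√(1+z²) = 3.76 + 2×5.43×2.693 = 33 m.
Hydraulic radius R = A/P = 94.13/33 = 2.852 m.
Rearranging Manning's equation: n = (1/Q) A R^(2/3) S^(1/2) = (1/473) × 94.13 × 2.852^(2/3) × √0.0064 = 0.032.

n = 0.032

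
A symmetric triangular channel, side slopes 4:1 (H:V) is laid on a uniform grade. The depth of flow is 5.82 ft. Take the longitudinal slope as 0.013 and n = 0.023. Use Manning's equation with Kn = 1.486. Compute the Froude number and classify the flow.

For a triangular section with side slope z = 4: A = zy² = 4×5.82² = 135.5 ft²; P = 2y√(1+z²) = 2×5.82×4.123 = 47.99 ft.
Hydraulic radius R = A/P = 135.5/47.99 = 2.823 ft.
V = (1.486/n) R^(2/3) √S = (1.486/0.023) × 2.823^(2/3) × √0.013 = 14.71 ft/s. Hydraulic depth D_h = A/T = 135.5/46.56 = 2.91 ft.
Froude number Fr = V/√(g·D_h) = 14.71/√(32.2×2.91) = 1.52, which is greater than 1, so the flow is supercritical.

supercritical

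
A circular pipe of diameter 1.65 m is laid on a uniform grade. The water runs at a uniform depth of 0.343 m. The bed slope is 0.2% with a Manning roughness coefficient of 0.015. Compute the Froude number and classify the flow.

subcritical

For a circular section of diameter D = 1.65 m at depth y = 0.343 m, the central angle is θ = 2 arccos(1 − 2y/D) = 1.894 rad. Then A = (D²/8)(θ − sin θ) = 0.3217 m² and P = Dθ/2 = 1.562 m.
Hydraulic radius R = A/P = 0.3217/1.562 = 0.2059 m.
V = (1/n) R^(2/3) √S = (1/0.015) × 0.2059^(2/3) × √0.002 = 1.04 m/s. Hydraulic depth D_h = A/T = 0.3217/1.339 = 0.2403 m.
Froude number Fr = V/√(g·D_h) = 1.04/√(9.81×0.2403) = 0.677, which is less than 1, so the flow is subcritical.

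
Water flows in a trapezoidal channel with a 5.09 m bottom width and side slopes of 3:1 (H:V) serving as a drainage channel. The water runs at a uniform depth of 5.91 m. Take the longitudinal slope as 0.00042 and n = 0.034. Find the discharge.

With bottom width b = 5.09 m and side slope z = 3: A = (b + zy)y = (5.09 + 3×5.91)×5.91 = 134.9 m²; P = b + 2y√(1+z²) = 5.09 + 2×5.91×3.162 = 42.47 m.
Hydraulic radius R = A/P = 134.9/42.47 = 3.176 m.
Manning's equation: Q = (1/n) A R^(2/3) S^(1/2) = (1/0.034) × 134.9 × 3.176^(2/3) × 0.00042^(1/2) = 176 m³/s.

Q = 176 m³/s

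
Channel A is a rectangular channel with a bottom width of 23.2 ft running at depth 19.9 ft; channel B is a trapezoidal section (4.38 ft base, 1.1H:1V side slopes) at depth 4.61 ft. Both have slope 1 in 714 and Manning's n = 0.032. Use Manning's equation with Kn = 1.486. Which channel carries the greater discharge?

channel A

Channel A: Flow area A = b·y = 23.2 × 19.9 = 461.7 ft². Wetted perimeter P = b + 2y = 23.2 + 2×19.9 = 63 ft. Hydraulic radius R = A/P = 461.7/63 = 7.328 ft. Q_A = (1.486/0.032)·461.7·7.328^(2/3)·√0.001401 = 3027 ft³/s.
Channel B: With bottom width b = 4.38 ft and side slope z = 1.1: A = (b + zy)y = (4.38 + 1.1×4.61)×4.61 = 43.57 ft²; P = b + 2y√(1+z²) = 4.38 + 2×4.61×1.487 = 18.09 ft. Hydraulic radius R = A/P = 43.57/18.09 = 2.409 ft. Q_B = (1.486/0.032)·43.57·2.409^(2/3)·√0.001401 = 136.1 ft³/s.
Q_A = 3027 ft³/s vs Q_B = 136.1 ft³/s, so channel A carries more.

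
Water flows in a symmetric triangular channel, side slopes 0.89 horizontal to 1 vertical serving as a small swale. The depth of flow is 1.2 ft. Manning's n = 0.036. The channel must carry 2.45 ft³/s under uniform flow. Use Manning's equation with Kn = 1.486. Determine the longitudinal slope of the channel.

S = 0.0073

For a triangular section with side slope z = 0.89: A = zy² = 0.89×1.2² = 1.282 ft²; P = 2y√(1+z²) = 2×1.2×1.339 = 3.213 ft.
Hydraulic radius R = A/P = 1.282/3.213 = 0.3989 ft.
From Manning's equation, S = [nQ / (1.486 A R^(2/3))]² = [0.036 × 2.45 / (1.486 × 1.282 × 0.3989^(2/3))]² = 0.0073.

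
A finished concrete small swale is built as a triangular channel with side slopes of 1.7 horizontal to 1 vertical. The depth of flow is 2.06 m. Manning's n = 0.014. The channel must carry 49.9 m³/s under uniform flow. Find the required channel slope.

S = 0.011

For a triangular section with side slope z = 1.7: A = zy² = 1.7×2.06² = 7.214 m²; P = 2y√(1+z²) = 2×2.06×1.972 = 8.126 m.
Hydraulic radius R = A/P = 7.214/8.126 = 0.8878 m.
From Manning's equation, S = [nQ / (1 A R^(2/3))]² = [0.014 × 49.9 / (1 × 7.214 × 0.8878^(2/3))]² = 0.011.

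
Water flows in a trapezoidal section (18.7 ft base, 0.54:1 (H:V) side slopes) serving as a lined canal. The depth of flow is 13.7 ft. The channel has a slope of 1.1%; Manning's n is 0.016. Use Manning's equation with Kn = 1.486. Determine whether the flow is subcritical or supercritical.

With bottom width b = 18.7 ft and side slope z = 0.54: A = (b + zy)y = (18.7 + 0.54×13.7)×13.7 = 357.5 ft²; P = b + 2y√(1+z²) = 18.7 + 2×13.7×1.136 = 49.84 ft.
Hydraulic radius R = A/P = 357.5/49.84 = 7.174 ft.
V = (1.486/n) R^(2/3) √S = (1.486/0.016) × 7.174^(2/3) × √0.011 = 36.23 ft/s. Hydraulic depth D_h = A/T = 357.5/33.5 = 10.67 ft.
Froude number Fr = V/√(g·D_h) = 36.23/√(32.2×10.67) = 1.95, which is greater than 1, so the flow is supercritical.

supercritical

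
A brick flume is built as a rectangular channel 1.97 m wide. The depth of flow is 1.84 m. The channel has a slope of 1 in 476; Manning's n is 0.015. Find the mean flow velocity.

Flow area A = b·y = 1.97 × 1.84 = 3.625 m². Wetted perimeter P = b + 2y = 1.97 + 2×1.84 = 5.65 m.
Hydraulic radius R = A/P = 3.625/5.65 = 0.6416 m.
From Manning's equation, V = (1/n) R^(2/3) S^(1/2) = (1/0.015) × 0.6416^(2/3) × 0.002101^(1/2) = 2.27 m/s.

V = 2.27 m/s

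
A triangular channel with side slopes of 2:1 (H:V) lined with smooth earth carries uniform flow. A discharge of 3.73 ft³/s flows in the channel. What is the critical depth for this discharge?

y_c = 0.736 ft

At critical depth, Q² T / (g A³) = 1, i.e. A³/T = Q²/g = 3.73²/32.2 = 0.4321.
Try y = 0.512 ft: A³/T = 0.07037 — low.
Try y = 0.895 ft: A³/T = 1.149 — high.
Try y = 0.736 ft: A³/T = 0.4319 — matches.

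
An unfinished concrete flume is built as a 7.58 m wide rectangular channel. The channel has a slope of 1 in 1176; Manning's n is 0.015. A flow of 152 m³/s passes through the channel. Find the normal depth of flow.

y_n = 5.91 m

Manning's equation rearranged: A R^(2/3) = nQ / (1·√S) = 0.015 × 152 / (√0.0008503) = 78.19.
Trying y = 7.09 m: A R^(2/3) = 98.19 — over.
Trying y = 4.04 m: A R^(2/3) = 47.89 — short.
Trying y = 5.91 m: A R^(2/3) = 78.26 — ≈ 78.19.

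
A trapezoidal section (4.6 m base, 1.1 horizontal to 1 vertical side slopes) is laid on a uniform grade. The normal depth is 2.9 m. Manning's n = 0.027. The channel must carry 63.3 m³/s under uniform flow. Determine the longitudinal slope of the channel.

S = 0.0028

With bottom width b = 4.6 m and side slope z = 1.1: A = (b + zy)y = (4.6 + 1.1×2.9)×2.9 = 22.59 m²; P = b + 2y√(1+z²) = 4.6 + 2×2.9×1.487 = 13.22 m.
Hydraulic radius R = A/P = 22.59/13.22 = 1.709 m.
From Manning's equation, S = [nQ / (1 A R^(2/3))]² = [0.027 × 63.3 / (1 × 22.59 × 1.709^(2/3))]² = 0.0028.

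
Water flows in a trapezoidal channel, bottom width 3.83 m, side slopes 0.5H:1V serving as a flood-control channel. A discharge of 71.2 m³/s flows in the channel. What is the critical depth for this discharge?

y_c = 2.87 m

At critical depth, Q² T / (g A³) = 1, i.e. A³/T = Q²/g = 71.2²/9.81 = 516.8.
Try y = 3.23 m: A³/T = 770.5 — too large.
Try y = 2.44 m: A³/T = 298.4 — too small.
Try y = 2.87 m: A³/T = 515 — ≈ 516.8.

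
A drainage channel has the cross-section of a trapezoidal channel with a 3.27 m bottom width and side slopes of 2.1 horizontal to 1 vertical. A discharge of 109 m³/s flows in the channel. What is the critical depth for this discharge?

At critical depth, Q² T / (g A³) = 1, i.e. A³/T = Q²/g = 109²/9.81 = 1211.
Trying y = 2.08 m: A³/T = 334 — too small.
Trying y = 2.85 m: A³/T = 1204 — close enough.

y_c = 2.85 m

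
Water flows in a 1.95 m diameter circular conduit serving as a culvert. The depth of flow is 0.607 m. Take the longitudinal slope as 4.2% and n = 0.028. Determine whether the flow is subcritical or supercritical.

For a circular section of diameter D = 1.95 m at depth y = 0.607 m, the central angle is θ = 2 arccos(1 − 2y/D) = 2.368 rad. Then A = (D²/8)(θ − sin θ) = 0.7931 m² and P = Dθ/2 = 2.308 m.
Hydraulic radius R = A/P = 0.7931/2.308 = 0.3436 m.
V = (1/n) R^(2/3) √S = (1/0.028) × 0.3436^(2/3) × √0.042 = 3.59 m/s. Hydraulic depth D_h = A/T = 0.7931/1.806 = 0.4392 m.
Froude number Fr = V/√(g·D_h) = 3.59/√(9.81×0.4392) = 1.73, which is greater than 1, so the flow is supercritical.

supercritical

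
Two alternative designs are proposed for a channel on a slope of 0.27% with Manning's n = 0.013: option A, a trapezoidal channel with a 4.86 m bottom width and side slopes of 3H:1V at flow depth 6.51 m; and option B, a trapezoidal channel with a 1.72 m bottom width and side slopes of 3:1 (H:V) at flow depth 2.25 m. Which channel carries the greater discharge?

channel A

Channel A: With bottom width b = 4.86 m and side slope z = 3: A = (b + zy)y = (4.86 + 3×6.51)×6.51 = 158.8 m²; P = b + 2y√(1+z²) = 4.86 + 2×6.51×3.162 = 46.03 m. Hydraulic radius R = A/P = 158.8/46.03 = 3.449 m. Q_A = (1/0.013)·158.8·3.449^(2/3)·√0.0027 = 1449 m³/s.
Channel B: With bottom width b = 1.72 m and side slope z = 3: A = (b + zy)y = (1.72 + 3×2.25)×2.25 = 19.06 m²; P = b + 2y√(1+z²) = 1.72 + 2×2.25×3.162 = 15.95 m. Hydraulic radius R = A/P = 19.06/15.95 = 1.195 m. Q_B = (1/0.013)·19.06·1.195^(2/3)·√0.0027 = 85.77 m³/s.
Q_A = 1449 m³/s vs Q_B = 85.77 m³/s, so channel A carries more.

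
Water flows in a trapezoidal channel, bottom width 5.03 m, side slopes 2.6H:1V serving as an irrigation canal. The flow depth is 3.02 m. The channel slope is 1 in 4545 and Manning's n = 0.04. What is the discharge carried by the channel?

With bottom width b = 5.03 m and side slope z = 2.6: A = (b + zy)y = (5.03 + 2.6×3.02)×3.02 = 38.9 m²; P = b + 2y√(1+z²) = 5.03 + 2×3.02×2.786 = 21.86 m.
Hydraulic radius R = A/P = 38.9/21.86 = 1.78 m.
Manning's equation: Q = (1/n) A R^(2/3) S^(1/2) = (1/0.04) × 38.9 × 1.78^(2/3) × 0.00022^(1/2) = 21.2 m³/s.

Q = 21.2 m³/s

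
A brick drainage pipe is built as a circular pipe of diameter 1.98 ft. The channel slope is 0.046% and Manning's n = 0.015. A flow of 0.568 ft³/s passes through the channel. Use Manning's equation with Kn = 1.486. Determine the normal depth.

y_n = 0.498 ft

Manning's equation rearranged: A R^(2/3) = nQ / (1.486·√S) = 0.015 × 0.568 / (1.486 × √0.00046) = 0.2673.
At y = 0.552 ft: A R^(2/3) = 0.3271 — high.
At y = 0.434 ft: A R^(2/3) = 0.203 — low.
At y = 0.498 ft: A R^(2/3) = 0.2671 — matches.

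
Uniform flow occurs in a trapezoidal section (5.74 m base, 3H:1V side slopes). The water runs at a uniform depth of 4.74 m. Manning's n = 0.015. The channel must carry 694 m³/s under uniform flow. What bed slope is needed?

With bottom width b = 5.74 m and side slope z = 3: A = (b + zy)y = (5.74 + 3×4.74)×4.74 = 94.61 m²; P = b + 2y√(1+z²) = 5.74 + 2×4.74×3.162 = 35.72 m.
Hydraulic radius R = A/P = 94.61/35.72 = 2.649 m.
From Manning's equation, S = [nQ / (1 A R^(2/3))]² = [0.015 × 694 / (1 × 94.61 × 2.649^(2/3))]² = 0.0033.

S = 0.0033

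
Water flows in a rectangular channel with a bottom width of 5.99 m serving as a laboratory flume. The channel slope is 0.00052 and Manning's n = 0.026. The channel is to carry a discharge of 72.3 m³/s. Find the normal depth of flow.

y_n = 8.16 m

Manning's equation rearranged: A R^(2/3) = nQ / (1·√S) = 0.026 × 72.3 / (√0.00052) = 82.43.
At y = 9.31 m: A R^(2/3) = 96.21 — too large.
At y = 6.64 m: A R^(2/3) = 64.48 — too small.
At y = 8.16 m: A R^(2/3) = 82.45 — ≈ 82.43.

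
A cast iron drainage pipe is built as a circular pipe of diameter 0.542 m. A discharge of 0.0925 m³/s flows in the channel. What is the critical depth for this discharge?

y_c = 0.199 m

At critical depth, Q² T / (g A³) = 1, i.e. A³/T = Q²/g = 0.0925²/9.81 = 0.0008722.
Trying y = 0.25 m: A³/T = 0.002081 — too large.
Trying y = 0.178 m: A³/T = 0.0005638 — too small.
Trying y = 0.199 m: A³/T = 0.000867 — close enough.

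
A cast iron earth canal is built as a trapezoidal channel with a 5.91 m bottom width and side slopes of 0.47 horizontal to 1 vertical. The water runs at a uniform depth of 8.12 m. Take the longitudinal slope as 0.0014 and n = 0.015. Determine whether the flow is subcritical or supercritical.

subcritical

With bottom width b = 5.91 m and side slope z = 0.47: A = (b + zy)y = (5.91 + 0.47×8.12)×8.12 = 78.98 m²; P = b + 2y√(1+z²) = 5.91 + 2×8.12×1.105 = 23.85 m.
Hydraulic radius R = A/P = 78.98/23.85 = 3.311 m.
V = (1/n) R^(2/3) √S = (1/0.015) × 3.311^(2/3) × √0.0014 = 5.541 m/s. Hydraulic depth D_h = A/T = 78.98/13.54 = 5.832 m.
Froude number Fr = V/√(g·D_h) = 5.541/√(9.81×5.832) = 0.733, which is less than 1, so the flow is subcritical.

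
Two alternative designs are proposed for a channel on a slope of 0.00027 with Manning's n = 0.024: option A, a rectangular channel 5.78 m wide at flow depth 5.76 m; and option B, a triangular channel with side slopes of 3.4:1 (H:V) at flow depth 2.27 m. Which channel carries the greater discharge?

channel A

Channel A: Flow area A = b·y = 5.78 × 5.76 = 33.29 m². Wetted perimeter P = b + 2y = 5.78 + 2×5.76 = 17.3 m. Hydraulic radius R = A/P = 33.29/17.3 = 1.924 m. Q_A = (1/0.024)·33.29·1.924^(2/3)·√0.00027 = 35.27 m³/s.
Channel B: For a triangular section with side slope z = 3.4: A = zy² = 3.4×2.27² = 17.52 m²; P = 2y√(1+z²) = 2×2.27×3.544 = 16.09 m. Hydraulic radius R = A/P = 17.52/16.09 = 1.089 m. Q_B = (1/0.024)·17.52·1.089^(2/3)·√0.00027 = 12.7 m³/s.
Q_A = 35.27 m³/s vs Q_B = 12.7 m³/s, so channel A carries more.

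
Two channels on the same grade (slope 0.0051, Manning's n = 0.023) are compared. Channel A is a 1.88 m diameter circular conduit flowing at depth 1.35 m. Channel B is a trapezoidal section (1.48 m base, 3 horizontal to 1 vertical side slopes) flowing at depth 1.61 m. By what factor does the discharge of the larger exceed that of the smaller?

6.38

Channel A: For a circular section of diameter D = 1.88 m at depth y = 1.35 m, the central angle is θ = 2 arccos(1 − 2y/D) = 4.044 rad. Then A = (D²/8)(θ − sin θ) = 2.134 m² and P = Dθ/2 = 3.802 m. Hydraulic radius R = A/P = 2.134/3.802 = 0.5612 m. Q_A = (1/0.023)·2.134·0.5612^(2/3)·√0.0051 = 4.507 m³/s.
Channel B: With bottom width b = 1.48 m and side slope z = 3: A = (b + zy)y = (1.48 + 3×1.61)×1.61 = 10.16 m²; P = b + 2y√(1+z²) = 1.48 + 2×1.61×3.162 = 11.66 m. Hydraulic radius R = A/P = 10.16/11.66 = 0.8711 m. Q_B = (1/0.023)·10.16·0.8711^(2/3)·√0.0051 = 28.77 m³/s.
The larger discharge is 28.77 m³/s and the smaller is 4.507 m³/s; the ratio is 6.38.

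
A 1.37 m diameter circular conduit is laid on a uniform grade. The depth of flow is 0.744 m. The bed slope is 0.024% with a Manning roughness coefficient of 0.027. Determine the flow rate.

For a circular section of diameter D = 1.37 m at depth y = 0.744 m, the central angle is θ = 2 arccos(1 − 2y/D) = 3.314 rad. Then A = (D²/8)(θ − sin θ) = 0.8178 m² and P = Dθ/2 = 2.27 m.
Hydraulic radius R = A/P = 0.8178/2.27 = 0.3602 m.
Manning's equation: Q = (1/n) A R^(2/3) S^(1/2) = (1/0.027) × 0.8178 × 0.3602^(2/3) × 0.00024^(1/2) = 0.238 m³/s.

Q = 0.238 m³/s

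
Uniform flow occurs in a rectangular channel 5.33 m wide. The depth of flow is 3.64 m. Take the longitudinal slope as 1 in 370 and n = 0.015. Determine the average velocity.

V = 4.62 m/s

Flow area A = b·y = 5.33 × 3.64 = 19.4 m². Wetted perimeter P = b + 2y = 5.33 + 2×3.64 = 12.61 m.
Hydraulic radius R = A/P = 19.4/12.61 = 1.539 m.
From Manning's equation, V = (1/n) R^(2/3) S^(1/2) = (1/0.015) × 1.539^(2/3) × 0.002703^(1/2) = 4.62 m/s.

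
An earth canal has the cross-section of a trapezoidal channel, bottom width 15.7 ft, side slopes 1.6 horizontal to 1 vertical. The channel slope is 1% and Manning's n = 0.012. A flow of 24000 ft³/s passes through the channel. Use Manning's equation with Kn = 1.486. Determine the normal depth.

y_n = 13.5 ft

Manning's equation rearranged: A R^(2/3) = nQ / (1.486·√S) = 0.012 × 24000 / (1.486 × √0.01) = 1938.
Try y = 14.6 ft: A R^(2/3) = 2292 — high.
Try y = 9.96 ft: A R^(2/3) = 1030 — low.
Try y = 13.5 ft: A R^(2/3) = 1939 — close enough.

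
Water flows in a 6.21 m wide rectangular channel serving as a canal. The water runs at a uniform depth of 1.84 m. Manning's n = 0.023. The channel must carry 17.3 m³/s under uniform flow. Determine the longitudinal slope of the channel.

Flow area A = b·y = 6.21 × 1.84 = 11.43 m². Wetted perimeter P = b + 2y = 6.21 + 2×1.84 = 9.89 m.
Hydraulic radius R = A/P = 11.43/9.89 = 1.155 m.
From Manning's equation, S = [nQ / (1 A R^(2/3))]² = [0.023 × 17.3 / (1 × 11.43 × 1.155^(2/3))]² = 0.001.

S = 0.001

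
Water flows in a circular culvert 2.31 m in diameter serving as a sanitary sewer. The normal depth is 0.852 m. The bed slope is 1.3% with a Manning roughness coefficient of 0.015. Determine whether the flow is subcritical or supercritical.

For a circular section of diameter D = 2.31 m at depth y = 0.852 m, the central angle is θ = 2 arccos(1 − 2y/D) = 2.611 rad. Then A = (D²/8)(θ − sin θ) = 1.404 m² and P = Dθ/2 = 3.015 m.
Hydraulic radius R = A/P = 1.404/3.015 = 0.4655 m.
V = (1/n) R^(2/3) √S = (1/0.015) × 0.4655^(2/3) × √0.013 = 4.566 m/s. Hydraulic depth D_h = A/T = 1.404/2.229 = 0.6297 m.
Froude number Fr = V/√(g·D_h) = 4.566/√(9.81×0.6297) = 1.84, which is greater than 1, so the flow is supercritical.

supercritical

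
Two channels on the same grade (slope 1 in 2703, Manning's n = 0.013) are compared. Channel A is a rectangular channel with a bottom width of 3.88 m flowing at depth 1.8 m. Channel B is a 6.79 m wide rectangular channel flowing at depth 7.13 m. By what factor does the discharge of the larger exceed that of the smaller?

12.6

Channel A: Flow area A = b·y = 3.88 × 1.8 = 6.984 m². Wetted perimeter P = b + 2y = 3.88 + 2×1.8 = 7.48 m. Hydraulic radius R = A/P = 6.984/7.48 = 0.9337 m. Q_A = (1/0.013)·6.984·0.9337^(2/3)·√0.00037 = 9.871 m³/s.
Channel B: Flow area A = b·y = 6.79 × 7.13 = 48.41 m². Wetted perimeter P = b + 2y = 6.79 + 2×7.13 = 21.05 m. Hydraulic radius R = A/P = 48.41/21.05 = 2.3 m. Q_B = (1/0.013)·48.41·2.3^(2/3)·√0.00037 = 124.8 m³/s.
The larger discharge is 124.8 m³/s and the smaller is 9.871 m³/s; the ratio is 12.6.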